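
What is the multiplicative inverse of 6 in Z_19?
Since 19 is prime, by Fermat 6^(-1) ≡ 6^{17} ≡ 16 mod 19. Verify: 6 × 16 = 96 ≡ 1 mod 19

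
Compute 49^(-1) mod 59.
Since 59 is prime, by Fermat 49^(-1) ≡ 49^{57} ≡ 53 mod 59. Verify: 49 × 53 = 2597 ≡ 1 mod 59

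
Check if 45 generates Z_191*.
45^{95} ≡ 1 (mod 191) and 95 < 190, so ord_191(45) = 95 ≠ 190 and 45 is not a primitive root.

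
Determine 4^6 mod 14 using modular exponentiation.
By repeated squaring (mod 14): 4^{1}≡4, 4^{2}≡2, 4^{4}≡4. Then 4^{6} = 4^{4+2} ≡ 4 × 2 ≡ 8 (mod 14)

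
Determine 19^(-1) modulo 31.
Since 31 is prime, by Fermat 19^(-1) ≡ 19^{29} ≡ 18 mod 31. Verify: 19 × 18 = 342 ≡ 1 mod 31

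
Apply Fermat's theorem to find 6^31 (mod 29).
By Fermat: 6^{28} ≡ 1 (mod 29). So 6^{31} = 6^{28} · 6^{3} ≡ 6^{3} ≡ 13 (mod 29)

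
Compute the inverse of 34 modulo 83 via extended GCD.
Extended GCD: 34(22) + 83(-9) = 1. So 34^(-1) ≡ 22 (mod 83). Verify: 34 × 22 = 748 ≡ 1 (mod 83)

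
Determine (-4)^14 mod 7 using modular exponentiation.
Using Fermat: (-4)^{6} ≡ 1 (mod 7). 14 ≡ 2 (mod 6). So (-4)^{14} ≡ (-4)^{2} ≡ 2 (mod 7)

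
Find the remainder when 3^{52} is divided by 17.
By Fermat: 3^{16} ≡ 1 mod 17. 52 = 3×16 + 4. So 3^{52} ≡ 3^{4} ≡ 13 mod 17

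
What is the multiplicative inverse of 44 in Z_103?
Since 103 is prime, by Fermat 44^(-1) ≡ 44^{101} ≡ 96 mod 103. Verify: 44 × 96 = 4224 ≡ 1 mod 103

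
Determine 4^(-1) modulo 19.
Since 19 is prime, by Fermat 4^(-1) ≡ 4^{17} ≡ 5 mod 19. Verify: 4 × 5 = 20 ≡ 1 mod 19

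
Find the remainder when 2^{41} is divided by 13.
By Fermat: 2^{12} ≡ 1 mod 13. 41 = 3×12 + 5. So 2^{41} ≡ 2^{5} ≡ 6 mod 13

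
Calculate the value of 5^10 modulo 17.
By repeated squaring (mod 17): 5^{1}≡5, 5^{2}≡8, 5^{4}≡13, 5^{8}≡16. Then 5^{10} = 5^{8+2} ≡ 16 × 8 ≡ 9 (mod 17)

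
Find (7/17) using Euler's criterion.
(7/17) = 7^{8} mod 17 = -1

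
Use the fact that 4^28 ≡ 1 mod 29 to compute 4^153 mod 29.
By Fermat: 4^{28} ≡ 1 mod 29. 153 = 5×28 + 13. So 4^{153} ≡ 4^{13} ≡ 22 mod 29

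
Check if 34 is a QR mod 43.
By Euler's criterion: 34^{21} ≡ 42 (mod 43). Since this equals -1 (≡ 42), 34 is not a QR.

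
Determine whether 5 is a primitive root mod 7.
ord_7(5) divides 6. For each prime q|6: 5^{3}≡6, 5^{2}≡4, none ≡ 1. So 5 has order 6 and is a primitive root mod 7.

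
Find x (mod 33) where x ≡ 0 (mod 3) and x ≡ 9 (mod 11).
M = 3 × 11 = 33. M₁ = 11, y₁ ≡ 2 (mod 3). M₂ = 3, y₂ ≡ 4 (mod 11). x = 0×11×2 + 9×3×4 ≡ 9 (mod 33)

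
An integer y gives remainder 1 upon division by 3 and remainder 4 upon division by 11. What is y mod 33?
M = 3 × 11 = 33. M₁ = 11, y₁ ≡ 2 mod 3. M₂ = 3, y₂ ≡ 4 mod 11. y = 1×11×2 + 4×3×4 ≡ 4 mod 33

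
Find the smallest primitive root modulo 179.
g = 2. For each prime q|178: 2^{89}≡178, 2^{2}≡4, none ≡ 1, so ord_179(2) = 178 and 2 is a primitive root.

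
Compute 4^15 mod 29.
By repeated squaring mod 29: 4^{1}≡4, 4^{2}≡16, 4^{4}≡24, 4^{8}≡25. Then 4^{15} = 4^{8+4+2+1} ≡ 25 × 24 × 16 × 4 ≡ 4 mod 29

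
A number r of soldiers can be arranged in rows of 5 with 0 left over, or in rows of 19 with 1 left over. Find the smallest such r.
M = 5 × 19 = 95. M₁ = 19, y₁ ≡ 4 (mod 5). M₂ = 5, y₂ ≡ 4 (mod 19). r = 0×19×4 + 1×5×4 ≡ 20 (mod 95)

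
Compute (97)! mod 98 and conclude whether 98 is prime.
(97)! mod 98 = 0. Since 0 ≢ -1 (mod 98), 98 is not prime.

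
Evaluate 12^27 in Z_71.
By repeated squaring mod 71: 12^{1}≡12, 12^{2}≡2, 12^{4}≡4, 12^{8}≡16, 12^{16}≡43. Then 12^{27} = 12^{16+8+2+1} ≡ 43 × 16 × 2 × 12 ≡ 40 mod 71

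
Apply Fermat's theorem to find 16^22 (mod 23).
By Fermat's Little Theorem, 16^{22} ≡ 1 (mod 23) since 23 is prime and gcd(16, 23) = 1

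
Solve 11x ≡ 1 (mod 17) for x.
Since 17 is prime, by Fermat 11^(-1) ≡ 11^{15} ≡ 14 (mod 17). Verify: 11 × 14 = 154 ≡ 1 (mod 17)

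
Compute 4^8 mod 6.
By repeated squaring mod 6: 4^{1}≡4, 4^{2}≡4, 4^{4}≡4, 4^{8}≡4. So 4^{8} ≡ 4 mod 6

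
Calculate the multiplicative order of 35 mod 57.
Powers of 35 mod 57: 35^1≡35, 35^2≡28, 35^3≡11, 35^4≡43, 35^5≡23, 35^6≡7, 35^7≡17, 35^8≡25, 35^9≡20, 35^10≡16, 35^11≡47, 35^12≡49, 35^13≡5, 35^14≡4, 35^15≡26, 35^16≡55, 35^17≡44, 35^18≡1. So the order of 35 is 18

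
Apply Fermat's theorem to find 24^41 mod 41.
By Fermat: 24^{40} ≡ 1 mod 41. So 24^{41} = 24^{40} · 24^{1} ≡ 24^{1} ≡ 24 mod 41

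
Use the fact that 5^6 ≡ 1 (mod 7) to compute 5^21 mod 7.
By Fermat: 5^{6} ≡ 1 (mod 7). 21 = 3×6 + 3. So 5^{21} ≡ 5^{3} ≡ 6 (mod 7)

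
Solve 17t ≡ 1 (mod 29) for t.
Since 29 is prime, by Fermat 17^(-1) ≡ 17^{27} ≡ 12 (mod 29). Verify: 17 × 12 = 204 ≡ 1 (mod 29)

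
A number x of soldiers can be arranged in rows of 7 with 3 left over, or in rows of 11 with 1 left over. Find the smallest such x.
M = 7 × 11 = 77. M₁ = 11, y₁ ≡ 2 mod 7. M₂ = 7, y₂ ≡ 8 mod 11. x = 3×11×2 + 1×7×8 ≡ 45 mod 77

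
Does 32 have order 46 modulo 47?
32^{23} ≡ 1 mod 47 and 23 < 46, so ord_47(32) = 23 ≠ 46 and 32 is not a primitive root.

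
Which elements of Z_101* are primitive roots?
There are φ(100) = 40 primitive roots mod 101: {2, 3, 7, 8, 11, 12, 15, 18, 26, 27, 28, 29, 34, 35, 38, 40, 42, 46, 48, 50, 51, 53, 55, 59, 61, 63, 66, 67, 72, 73, 74, 75, 83, 86, 89, 90, 93, 94, 98, 99}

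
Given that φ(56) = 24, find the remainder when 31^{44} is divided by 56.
By Euler: 31^{24} ≡ 1 (mod 56) since gcd(31, 56) = 1. 44 = 1×24 + 20. So 31^{44} ≡ 31^{20} ≡ 9 (mod 56)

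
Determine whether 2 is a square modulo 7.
By Euler's criterion: 2^{3} ≡ 1 (mod 7). Since this equals 1, 2 is a QR.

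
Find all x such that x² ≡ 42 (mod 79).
The square roots of 42 mod 79 are 11 and 68. Verify: 11² = 121 ≡ 42 (mod 79)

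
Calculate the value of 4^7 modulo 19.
By repeated squaring (mod 19): 4^{1}≡4, 4^{2}≡16, 4^{4}≡9. Then 4^{7} = 4^{4+2+1} ≡ 9 × 16 × 4 ≡ 6 (mod 19)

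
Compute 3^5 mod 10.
By repeated squaring mod 10: 3^{1}≡3, 3^{2}≡9, 3^{4}≡1. Then 3^{5} = 3^{4+1} ≡ 1 × 3 ≡ 3 mod 10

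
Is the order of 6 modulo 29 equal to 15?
Powers of 6 mod 29: 6^1≡6, 6^2≡7, 6^3≡13, 6^4≡20, 6^5≡4, 6^6≡24, 6^7≡28, 6^8≡23, 6^9≡22, 6^10≡16, 6^11≡9, 6^12≡25, 6^13≡5, 6^14≡1. Already 6^14≡1, so the order is 14 < 15. No, the actual order is 14.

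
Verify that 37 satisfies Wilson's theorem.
(36)! mod 37 = 36. Since this equals -1 (mod 37), Wilson confirms 37 is prime.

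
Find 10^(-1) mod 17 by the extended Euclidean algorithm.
Extended GCD: 10(-5) + 17(3) = 1. So 10^(-1) ≡ -5 ≡ 12 mod 17. Verify: 10 × 12 = 120 ≡ 1 mod 17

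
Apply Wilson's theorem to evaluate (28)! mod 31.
(30)! = (28)! × (29) × (30) ≡ -1 (mod 31). So (28)! ≡ -1 × [(30)(29)]^(-1) ≡ 15 (mod 31)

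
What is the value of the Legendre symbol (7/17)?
(7/17) = 7^{8} mod 17 = -1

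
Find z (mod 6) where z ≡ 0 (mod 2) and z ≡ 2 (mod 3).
M = 2 × 3 = 6. M₁ = 3, y₁ ≡ 1 (mod 2). M₂ = 2, y₂ ≡ 2 (mod 3). z = 0×3×1 + 2×2×2 ≡ 2 (mod 6)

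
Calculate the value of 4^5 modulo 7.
By repeated squaring (mod 7): 4^{1}≡4, 4^{2}≡2, 4^{4}≡4. Then 4^{5} = 4^{4+1} ≡ 4 × 4 ≡ 2 (mod 7)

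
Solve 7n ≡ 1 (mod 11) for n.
Since 11 is prime, by Fermat 7^(-1) ≡ 7^{9} ≡ 8 (mod 11). Verify: 7 × 8 = 56 ≡ 1 (mod 11)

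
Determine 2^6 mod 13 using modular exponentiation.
By repeated squaring (mod 13): 2^{1}≡2, 2^{2}≡4, 2^{4}≡3. Then 2^{6} = 2^{4+2} ≡ 3 × 4 ≡ 12 (mod 13)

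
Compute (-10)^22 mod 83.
By repeated squaring (mod 83): (-10)^{1}≡73, (-10)^{2}≡17, (-10)^{4}≡40, (-10)^{8}≡23, (-10)^{16}≡31. Then (-10)^{22} = (-10)^{16+4+2} ≡ 31 × 40 × 17 ≡ 81 (mod 83)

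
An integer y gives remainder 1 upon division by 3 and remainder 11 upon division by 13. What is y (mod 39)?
M = 3 × 13 = 39. M₁ = 13, y₁ ≡ 1 (mod 3). M₂ = 3, y₂ ≡ 9 (mod 13). y = 1×13×1 + 11×3×9 ≡ 37 (mod 39)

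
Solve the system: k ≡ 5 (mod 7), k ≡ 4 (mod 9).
M = 7 × 9 = 63. M₁ = 9, y₁ ≡ 4 (mod 7). M₂ = 7, y₂ ≡ 4 (mod 9). k = 5×9×4 + 4×7×4 ≡ 40 (mod 63)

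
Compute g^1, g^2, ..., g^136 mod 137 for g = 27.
27^1, 27^2, ..., 27^{136} mod 137: [27, 44, 92, 18, 75, 107, 12, 50, 117, 8, 79, 78, 51, 7, 52, 34, 96, 126, 114, 64, 84, 76, 134, 56, 5, 135, 83, 49, 90, 101, 124, 60, 113, 37, 40, 121, 116, 118, 35, 123, 33, 69, 82, 22, 46, 9, 106, 122, 6, 25, 127, 4, 108, 39, 94, 72, 26, 17, 48, 63, 57, 32, 42, 38, 67, 28, 71, 136, 110, 93, 45, 119, 62, 30, 125, 87, 20, 129, 58, 59, 86, 130, 85, 103, 41, 11, 23, 73, 53, 61, 3, 81, 132, 2, 54, 88, 47, 36, 13, 77, 24, 100, 97, 16, 21, 19, 102, 14, 104, 68, 55, 115, 91, 128, 31, 15, 131, 112, 10, 133, 29, 98, 43, 65, 111, 120, 89, 74, 80, 105, 95, 99, 70, 109, 66, 1]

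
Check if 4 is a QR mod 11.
By Euler's criterion: 4^{5} ≡ 1 (mod 11). Since this equals 1, 4 is a QR.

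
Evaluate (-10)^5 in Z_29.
By repeated squaring mod 29: (-10)^{1}≡19, (-10)^{2}≡13, (-10)^{4}≡24. Then (-10)^{5} = (-10)^{4+1} ≡ 24 × 19 ≡ 21 mod 29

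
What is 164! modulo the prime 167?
(166)! = (164)! × (165) × (166) ≡ -1 (mod 167). So (164)! ≡ -1 × [(166)(165)]^(-1) ≡ 83 (mod 167)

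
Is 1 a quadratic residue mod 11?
By Euler's criterion: 1^{5} ≡ 1 mod 11. Since this equals 1, 1 is a QR.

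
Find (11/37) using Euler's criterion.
(11/37) = 11^{18} mod 37 = 1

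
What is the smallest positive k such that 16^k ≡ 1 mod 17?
Powers of 16 mod 17: 16^1≡16, 16^2≡1. Order = 2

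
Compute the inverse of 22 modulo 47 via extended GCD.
Extended GCD: 22(15) + 47(-7) = 1. So 22^(-1) ≡ 15 mod 47. Verify: 22 × 15 = 330 ≡ 1 mod 47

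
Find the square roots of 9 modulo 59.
The square roots of 9 mod 59 are 3 and 56. Verify: 3² = 9 ≡ 9 mod 59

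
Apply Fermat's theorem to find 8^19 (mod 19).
By Fermat: 8^{18} ≡ 1 (mod 19). So 8^{19} = 8^{18} · 8^{1} ≡ 8^{1} ≡ 8 (mod 19)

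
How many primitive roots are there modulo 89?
There are φ(89-1) = φ(88) = 40 primitive roots modulo 89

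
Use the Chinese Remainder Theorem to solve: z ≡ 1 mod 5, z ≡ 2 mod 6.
M = 5 × 6 = 30. M₁ = 6, y₁ ≡ 1 mod 5. M₂ = 5, y₂ ≡ 5 mod 6. z = 1×6×1 + 2×5×5 ≡ 26 mod 30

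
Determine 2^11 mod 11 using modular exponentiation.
Using Fermat: 2^{10} ≡ 1 (mod 11). 11 ≡ 1 (mod 10). So 2^{11} ≡ 2^{1} ≡ 2 (mod 11)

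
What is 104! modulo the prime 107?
(106)! = (104)! × (105) × (106) ≡ -1 mod 107. So (104)! ≡ -1 × [(106)(105)]^(-1) ≡ 53 mod 107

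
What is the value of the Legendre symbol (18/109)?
(18/109) = 18^{54} mod 109 = -1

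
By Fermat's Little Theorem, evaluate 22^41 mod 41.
By Fermat: 22^{40} ≡ 1 mod 41. So 22^{41} = 22^{40} · 22^{1} ≡ 22^{1} ≡ 22 mod 41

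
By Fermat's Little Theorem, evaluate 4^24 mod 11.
By Fermat: 4^{10} ≡ 1 (mod 11). 24 = 2×10 + 4. So 4^{24} ≡ 4^{4} ≡ 3 (mod 11)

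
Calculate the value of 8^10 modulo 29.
By repeated squaring (mod 29): 8^{1}≡8, 8^{2}≡6, 8^{4}≡7, 8^{8}≡20. Then 8^{10} = 8^{8+2} ≡ 20 × 6 ≡ 4 (mod 29)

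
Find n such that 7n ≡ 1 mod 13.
Since 13 is prime, by Fermat 7^(-1) ≡ 7^{11} ≡ 2 mod 13. Verify: 7 × 2 = 14 ≡ 1 mod 13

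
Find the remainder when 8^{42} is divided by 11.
By Fermat: 8^{10} ≡ 1 mod 11. 42 = 4×10 + 2. So 8^{42} ≡ 8^{2} ≡ 9 mod 11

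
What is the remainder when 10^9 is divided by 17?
By repeated squaring (mod 17): 10^{1}≡10, 10^{2}≡15, 10^{4}≡4, 10^{8}≡16. Then 10^{9} = 10^{8+1} ≡ 16 × 10 ≡ 7 (mod 17)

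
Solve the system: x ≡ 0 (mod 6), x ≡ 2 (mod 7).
M = 6 × 7 = 42. M₁ = 7, y₁ ≡ 1 (mod 6). M₂ = 6, y₂ ≡ 6 (mod 7). x = 0×7×1 + 2×6×6 ≡ 30 (mod 42)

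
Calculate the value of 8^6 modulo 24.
By repeated squaring (mod 24): 8^{1}≡8, 8^{2}≡16, 8^{4}≡16. Then 8^{6} = 8^{4+2} ≡ 16 × 16 ≡ 16 (mod 24)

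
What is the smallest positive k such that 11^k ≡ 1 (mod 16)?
Powers of 11 mod 16: 11^1≡11, 11^2≡9, 11^3≡3, 11^4≡1. ord_16(11) = 4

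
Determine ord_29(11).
Powers of 11 mod 29: 11^1≡11, 11^2≡5, 11^3≡26, 11^4≡25, 11^5≡14, 11^6≡9, 11^7≡12, 11^8≡16, 11^9≡2, 11^10≡22, 11^11≡10, 11^12≡23, 11^13≡21, 11^14≡28, 11^15≡18, 11^16≡24, 11^17≡3, 11^18≡4, 11^19≡15, 11^20≡20, 11^21≡17, 11^22≡13, 11^23≡27, 11^24≡7, 11^25≡19, 11^26≡6, 11^27≡8, 11^28≡1. ord_29(11) = 28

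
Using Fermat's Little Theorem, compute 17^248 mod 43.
By Fermat: 17^{42} ≡ 1 mod 43. 248 ≡ 38 mod 42. So 17^{248} ≡ 17^{38} ≡ 23 mod 43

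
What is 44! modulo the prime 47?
(46)! = (44)! × (45) × (46) ≡ -1 mod 47. So (44)! ≡ -1 × [(46)(45)]^(-1) ≡ 23 mod 47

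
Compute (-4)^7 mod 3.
Using Fermat: (-4)^{2} ≡ 1 (mod 3). 7 ≡ 1 (mod 2). So (-4)^{7} ≡ (-4)^{1} ≡ 2 (mod 3)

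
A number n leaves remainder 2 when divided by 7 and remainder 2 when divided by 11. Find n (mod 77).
M = 7 × 11 = 77. M₁ = 11, y₁ ≡ 2 (mod 7). M₂ = 7, y₂ ≡ 8 (mod 11). n = 2×11×2 + 2×7×8 ≡ 2 (mod 77)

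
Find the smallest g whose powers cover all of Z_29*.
g = 2. Powers: [2, 4, 8, 16, 3, 6, 12, 24, 19, 9, ...] generates all 28 non-zero residues.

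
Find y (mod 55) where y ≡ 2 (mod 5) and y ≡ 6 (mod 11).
M = 5 × 11 = 55. M₁ = 11, y₁ ≡ 1 (mod 5). M₂ = 5, y₂ ≡ 9 (mod 11). y = 2×11×1 + 6×5×9 ≡ 17 (mod 55)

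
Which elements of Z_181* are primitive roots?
There are φ(180) = 48 primitive roots mod 181: {2, 10, 18, 21, 23, 24, 28, 41, 47, 50, 53, 54, 57, 58, 63, 66, 69, 76, 77, 78, 83, 84, 85, 90, 91, 96, 97, 98, 103, 104, 105, 112, 115, 118, 123, 124, 127, 128, 131, 134, 140, 153, 157, 158, 160, 163, 171, 179}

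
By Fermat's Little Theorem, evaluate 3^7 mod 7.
By Fermat: 3^{6} ≡ 1 mod 7. So 3^{7} = 3^{6} · 3^{1} ≡ 3^{1} ≡ 3 mod 7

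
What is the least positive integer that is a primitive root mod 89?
g = 3. For each prime q|88: 3^{44}≡88, 3^{8}≡64, none ≡ 1, so ord_89(3) = 88 and 3 is a primitive root.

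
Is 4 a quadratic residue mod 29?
By Euler's criterion: 4^{14} ≡ 1 mod 29. Since this equals 1, 4 is a QR.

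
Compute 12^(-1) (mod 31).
Since 31 is prime, by Fermat 12^(-1) ≡ 12^{29} ≡ 13 (mod 31). Verify: 12 × 13 = 156 ≡ 1 (mod 31)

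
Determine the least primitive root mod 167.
g = 5. Powers: [5, 25, 125, 124, 119, 94, ...] generates all 166 non-zero residues.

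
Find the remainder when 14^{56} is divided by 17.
By Fermat: 14^{16} ≡ 1 mod 17. 56 = 3×16 + 8. So 14^{56} ≡ 14^{8} ≡ 16 mod 17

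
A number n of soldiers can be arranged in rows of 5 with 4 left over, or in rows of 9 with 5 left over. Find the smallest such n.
M = 5 × 9 = 45. M₁ = 9, y₁ ≡ 4 mod 5. M₂ = 5, y₂ ≡ 2 mod 9. n = 4×9×4 + 5×5×2 ≡ 14 mod 45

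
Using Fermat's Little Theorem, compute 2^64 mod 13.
By Fermat: 2^{12} ≡ 1 (mod 13). 64 = 5×12 + 4. So 2^{64} ≡ 2^{4} ≡ 3 (mod 13)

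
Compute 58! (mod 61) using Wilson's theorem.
(60)! = (58)! × (59) × (60) ≡ -1 (mod 61). So (58)! ≡ -1 × [(60)(59)]^(-1) ≡ 30 (mod 61)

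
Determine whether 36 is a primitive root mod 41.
36^{20} ≡ 1 mod 41 and 20 < 40, so ord_41(36) = 20 ≠ 40 and 36 is not a primitive root.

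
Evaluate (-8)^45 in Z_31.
Using Fermat: (-8)^{30} ≡ 1 mod 31. 45 ≡ 15 mod 30. So (-8)^{45} ≡ (-8)^{15} ≡ 30 mod 31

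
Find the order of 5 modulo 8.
Powers of 5 mod 8: 5^1≡5, 5^2≡1. So the order of 5 is 2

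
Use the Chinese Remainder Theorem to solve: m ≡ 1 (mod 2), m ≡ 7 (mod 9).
M = 2 × 9 = 18. M₁ = 9, y₁ ≡ 1 (mod 2). M₂ = 2, y₂ ≡ 5 (mod 9). m = 1×9×1 + 7×2×5 ≡ 7 (mod 18)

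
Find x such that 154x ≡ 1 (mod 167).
Since 167 is prime, by Fermat 154^(-1) ≡ 154^{165} ≡ 77 (mod 167). Verify: 154 × 77 = 11858 ≡ 1 (mod 167)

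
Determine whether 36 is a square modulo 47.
By Euler's criterion: 36^{23} ≡ 1 mod 47. Since this equals 1, 36 is a QR.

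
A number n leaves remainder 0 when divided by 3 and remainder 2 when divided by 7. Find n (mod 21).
M = 3 × 7 = 21. M₁ = 7, y₁ ≡ 1 (mod 3). M₂ = 3, y₂ ≡ 5 (mod 7). n = 0×7×1 + 2×3×5 ≡ 9 (mod 21)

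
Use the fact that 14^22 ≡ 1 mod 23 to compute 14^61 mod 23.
By Fermat: 14^{22} ≡ 1 mod 23. 61 = 2×22 + 17. So 14^{61} ≡ 14^{17} ≡ 20 mod 23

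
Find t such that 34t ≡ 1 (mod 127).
Since 127 is prime, by Fermat 34^(-1) ≡ 34^{125} ≡ 71 (mod 127). Verify: 34 × 71 = 2414 ≡ 1 (mod 127)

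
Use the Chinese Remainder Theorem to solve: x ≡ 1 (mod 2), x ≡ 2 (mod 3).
M = 2 × 3 = 6. M₁ = 3, y₁ ≡ 1 (mod 2). M₂ = 2, y₂ ≡ 2 (mod 3). x = 1×3×1 + 2×2×2 ≡ 5 (mod 6)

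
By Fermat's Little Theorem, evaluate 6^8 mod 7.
By Fermat: 6^{6} ≡ 1 mod 7. So 6^{8} = 6^{6} · 6^{2} ≡ 6^{2} ≡ 1 mod 7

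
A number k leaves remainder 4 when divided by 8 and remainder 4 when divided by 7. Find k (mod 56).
M = 8 × 7 = 56. M₁ = 7, y₁ ≡ 7 (mod 8). M₂ = 8, y₂ ≡ 1 (mod 7). k = 4×7×7 + 4×8×1 ≡ 4 (mod 56)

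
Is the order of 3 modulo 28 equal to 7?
Powers of 3 mod 28: 3^1≡3, 3^2≡9, 3^3≡27, 3^4≡25, 3^5≡19, 3^6≡1. Already 3^6≡1, so the order is 6 < 7. No, the actual order is 6.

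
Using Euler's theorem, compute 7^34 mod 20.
By Euler: 7^{8} ≡ 1 (mod 20) since gcd(7, 20) = 1. 34 = 4×8 + 2. So 7^{34} ≡ 7^{2} ≡ 9 (mod 20)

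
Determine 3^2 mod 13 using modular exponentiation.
3^{2} = 9 ≡ 9 mod 13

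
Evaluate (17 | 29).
(17/29) = 17^{14} mod 29 = -1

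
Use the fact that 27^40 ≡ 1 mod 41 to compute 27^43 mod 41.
By Fermat: 27^{40} ≡ 1 mod 41. So 27^{43} = 27^{40} · 27^{3} ≡ 27^{3} ≡ 3 mod 41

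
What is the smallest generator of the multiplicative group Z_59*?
g = 2. For each prime q|58: 2^{29}≡58, 2^{2}≡4, none ≡ 1, so ord_59(2) = 58 and 2 is a primitive root.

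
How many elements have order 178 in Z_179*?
Number of primitive roots mod 179 = φ(p-1) = φ(178) = 88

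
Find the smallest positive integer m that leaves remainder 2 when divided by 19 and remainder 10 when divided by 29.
M = 19 × 29 = 551. M₁ = 29, y₁ ≡ 2 (mod 19). M₂ = 19, y₂ ≡ 26 (mod 29). m = 2×29×2 + 10×19×26 ≡ 97 (mod 551)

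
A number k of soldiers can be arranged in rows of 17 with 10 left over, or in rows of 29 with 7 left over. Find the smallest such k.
M = 17 × 29 = 493. M₁ = 29, y₁ ≡ 10 mod 17. M₂ = 17, y₂ ≡ 12 mod 29. k = 10×29×10 + 7×17×12 ≡ 384 mod 493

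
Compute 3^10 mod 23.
By repeated squaring mod 23: 3^{1}≡3, 3^{2}≡9, 3^{4}≡12, 3^{8}≡6. Then 3^{10} = 3^{8+2} ≡ 6 × 9 ≡ 8 mod 23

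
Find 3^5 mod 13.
By repeated squaring mod 13: 3^{1}≡3, 3^{2}≡9, 3^{4}≡3. Then 3^{5} = 3^{4+1} ≡ 3 × 3 ≡ 9 mod 13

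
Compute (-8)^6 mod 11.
By repeated squaring (mod 11): (-8)^{1}≡3, (-8)^{2}≡9, (-8)^{4}≡4. Then (-8)^{6} = (-8)^{4+2} ≡ 4 × 9 ≡ 3 (mod 11)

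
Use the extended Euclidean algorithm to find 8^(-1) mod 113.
Extended GCD: 8(-14) + 113(1) = 1. So 8^(-1) ≡ -14 ≡ 99 mod 113. Verify: 8 × 99 = 792 ≡ 1 mod 113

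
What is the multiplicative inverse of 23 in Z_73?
Since 73 is prime, by Fermat 23^(-1) ≡ 23^{71} ≡ 54 (mod 73). Verify: 23 × 54 = 1242 ≡ 1 (mod 73)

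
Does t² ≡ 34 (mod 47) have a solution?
By Euler's criterion: 34^{23} ≡ 1 (mod 47). Since this equals 1, 34 is a QR.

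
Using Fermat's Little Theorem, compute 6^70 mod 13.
By Fermat: 6^{12} ≡ 1 (mod 13). 70 = 5×12 + 10. So 6^{70} ≡ 6^{10} ≡ 4 (mod 13)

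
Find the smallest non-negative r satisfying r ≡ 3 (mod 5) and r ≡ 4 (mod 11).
M = 5 × 11 = 55. M₁ = 11, y₁ ≡ 1 (mod 5). M₂ = 5, y₂ ≡ 9 (mod 11). r = 3×11×1 + 4×5×9 ≡ 48 (mod 55)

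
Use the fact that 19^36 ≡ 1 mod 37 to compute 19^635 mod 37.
By Fermat: 19^{36} ≡ 1 mod 37. 635 ≡ 23 mod 36. So 19^{635} ≡ 19^{23} ≡ 15 mod 37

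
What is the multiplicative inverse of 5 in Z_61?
Since 61 is prime, by Fermat 5^(-1) ≡ 5^{59} ≡ 49 (mod 61). Verify: 5 × 49 = 245 ≡ 1 (mod 61)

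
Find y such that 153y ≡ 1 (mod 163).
Since 163 is prime, by Fermat 153^(-1) ≡ 153^{161} ≡ 114 (mod 163). Verify: 153 × 114 = 17442 ≡ 1 (mod 163)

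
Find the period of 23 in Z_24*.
Powers of 23 mod 24: 23^1≡23, 23^2≡1. ord_24(23) = 2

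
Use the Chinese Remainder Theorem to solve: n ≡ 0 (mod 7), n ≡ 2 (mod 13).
M = 7 × 13 = 91. M₁ = 13, y₁ ≡ 6 (mod 7). M₂ = 7, y₂ ≡ 2 (mod 13). n = 0×13×6 + 2×7×2 ≡ 28 (mod 91)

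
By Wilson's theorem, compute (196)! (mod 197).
By Wilson's theorem, (196)! ≡ -1 ≡ 196 (mod 197)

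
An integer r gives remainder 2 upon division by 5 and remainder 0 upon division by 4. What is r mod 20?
M = 5 × 4 = 20. M₁ = 4, y₁ ≡ 4 mod 5. M₂ = 5, y₂ ≡ 1 mod 4. r = 2×4×4 + 0×5×1 ≡ 12 mod 20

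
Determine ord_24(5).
Powers of 5 mod 24: 5^1≡5, 5^2≡1. ord_24(5) = 2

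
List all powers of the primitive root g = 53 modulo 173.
53^1, 53^2, ..., 53^{172} mod 173: [53, 41, 97, 124, 171, 67, 91, 152, 98, 4, 39, 164, 42, 150, 165, 95, 18, 89, 46, 16, 156, 137, 168, 81, 141, 34, 72, 10, 11, 64, 105, 29, 153, 151, 45, 136, 115, 40, 44, 83, 74, 116, 93, 85, 7, 25, 114, 160, 3, 159, 123, 118, 26, 167, 28, 100, 110, 121, 12, 117, 146, 126, 104, 149, 112, 54, 94, 138, 48, 122, 65, 158, 70, 77, 102, 43, 30, 33, 19, 142, 87, 113, 107, 135, 62, 172, 120, 132, 76, 49, 2, 106, 82, 21, 75, 169, 134, 9, 131, 23, 8, 78, 155, 84, 127, 157, 17, 36, 5, 92, 32, 139, 101, 163, 162, 109, 68, 144, 20, 22, 128, 37, 58, 133, 129, 90, 99, 57, 80, 88, 166, 148, 59, 13, 170, 14, 50, 55, 147, 6, 145, 73, 63, 52, 161, 56, 27, 47, 69, 24, 61, 119, 79, 35, 125, 51, 108, 15, 103, 96, 71, 130, 143, 140, 154, 31, 86, 60, 66, 38, 111, 1]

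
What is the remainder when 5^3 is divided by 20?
5^{3} = 125 ≡ 5 (mod 20)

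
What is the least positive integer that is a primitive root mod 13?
g = 2. Powers: [2, 4, 8, 3, 6, 12, 11, 9, ...] generates all 12 non-zero residues.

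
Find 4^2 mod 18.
4^{2} = 16 ≡ 16 mod 18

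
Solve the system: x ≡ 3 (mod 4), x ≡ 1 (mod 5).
M = 4 × 5 = 20. M₁ = 5, y₁ ≡ 1 (mod 4). M₂ = 4, y₂ ≡ 4 (mod 5). x = 3×5×1 + 1×4×4 ≡ 11 (mod 20)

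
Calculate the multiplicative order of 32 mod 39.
Powers of 32 mod 39: 32^1≡32, 32^2≡10, 32^3≡8, 32^4≡22, 32^5≡2, 32^6≡25, 32^7≡20, 32^8≡16, 32^9≡5, 32^10≡4, 32^11≡11, 32^12≡1. So the order of 32 is 12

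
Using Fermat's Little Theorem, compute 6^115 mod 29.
By Fermat: 6^{28} ≡ 1 (mod 29). 115 = 4×28 + 3. So 6^{115} ≡ 6^{3} ≡ 13 (mod 29)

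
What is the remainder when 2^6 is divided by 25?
By repeated squaring (mod 25): 2^{1}≡2, 2^{2}≡4, 2^{4}≡16. Then 2^{6} = 2^{4+2} ≡ 16 × 4 ≡ 14 (mod 25)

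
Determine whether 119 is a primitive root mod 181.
119^{18} ≡ 1 mod 181 and 18 < 180, so ord_181(119) = 18 ≠ 180 and 119 is not a primitive root.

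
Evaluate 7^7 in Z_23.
By repeated squaring (mod 23): 7^{1}≡7, 7^{2}≡3, 7^{4}≡9. Then 7^{7} = 7^{4+2+1} ≡ 9 × 3 × 7 ≡ 5 (mod 23)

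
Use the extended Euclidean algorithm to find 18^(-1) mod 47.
Extended GCD: 18(-13) + 47(5) = 1. So 18^(-1) ≡ -13 ≡ 34 (mod 47). Verify: 18 × 34 = 612 ≡ 1 (mod 47)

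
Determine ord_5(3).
Powers of 3 mod 5: 3^1≡3, 3^2≡4, 3^3≡2, 3^4≡1. So the order of 3 is 4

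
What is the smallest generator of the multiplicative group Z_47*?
g = 5. For each prime q|46: 5^{23}≡46, 5^{2}≡25, none ≡ 1, so ord_47(5) = 46 and 5 is a primitive root.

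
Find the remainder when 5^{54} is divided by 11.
By Fermat: 5^{10} ≡ 1 (mod 11). 54 = 5×10 + 4. So 5^{54} ≡ 5^{4} ≡ 9 (mod 11)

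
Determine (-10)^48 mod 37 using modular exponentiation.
Using Fermat: (-10)^{36} ≡ 1 (mod 37). 48 ≡ 12 (mod 36). So (-10)^{48} ≡ (-10)^{12} ≡ 1 (mod 37)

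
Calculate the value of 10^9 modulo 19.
By repeated squaring (mod 19): 10^{1}≡10, 10^{2}≡5, 10^{4}≡6, 10^{8}≡17. Then 10^{9} = 10^{8+1} ≡ 17 × 10 ≡ 18 (mod 19)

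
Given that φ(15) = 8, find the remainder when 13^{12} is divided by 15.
By Euler: 13^{8} ≡ 1 (mod 15) since gcd(13, 15) = 1. 12 = 1×8 + 4. So 13^{12} ≡ 13^{4} ≡ 1 (mod 15)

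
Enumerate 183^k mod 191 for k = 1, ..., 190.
183^1, 183^2, ..., 183^{190} mod 191: [183, 64, 61, 85, 84, 92, 28, 158, 73, 180, 88, 60, 93, 20, 31, 134, 74, 172, 152, 121, 178, 104, 123, 162, 41, 54, 141, 18, 47, 6, 143, 2, 175, 128, 122, 170, 168, 184, 56, 125, 146, 169, 176, 120, 186, 40, 62, 77, 148, 153, 113, 51, 165, 17, 55, 133, 82, 108, 91, 36, 94, 12, 95, 4, 159, 65, 53, 149, 145, 177, 112, 59, 101, 147, 161, 49, 181, 80, 124, 154, 105, 115, 35, 102, 139, 34, 110, 75, 164, 25, 182, 72, 188, 24, 190, 8, 127, 130, 106, 107, 99, 163, 33, 118, 11, 103, 131, 98, 171, 160, 57, 117, 19, 39, 70, 13, 87, 68, 29, 150, 137, 50, 173, 144, 185, 48, 189, 16, 63, 69, 21, 23, 7, 135, 66, 45, 22, 15, 71, 5, 151, 129, 114, 43, 38, 78, 140, 26, 174, 136, 58, 109, 83, 100, 155, 97, 179, 96, 187, 32, 126, 138, 42, 46, 14, 79, 132, 90, 44, 30, 142, 10, 111, 67, 37, 86, 76, 156, 89, 52, 157, 81, 116, 27, 166, 9, 119, 3, 167, 1]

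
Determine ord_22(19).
Powers of 19 mod 22: 19^1≡19, 19^2≡9, 19^3≡17, 19^4≡15, 19^5≡21, 19^6≡3, 19^7≡13, 19^8≡5, 19^9≡7, 19^10≡1. So the order of 19 is 10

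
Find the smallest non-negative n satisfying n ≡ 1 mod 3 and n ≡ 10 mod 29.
M = 3 × 29 = 87. M₁ = 29, y₁ ≡ 2 mod 3. M₂ = 3, y₂ ≡ 10 mod 29. n = 1×29×2 + 10×3×10 ≡ 10 mod 87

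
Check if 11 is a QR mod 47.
By Euler's criterion: 11^{23} ≡ 46 mod 47. Since this equals -1 (≡ 46), 11 is not a QR.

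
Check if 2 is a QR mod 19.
By Euler's criterion: 2^{9} ≡ 18 (mod 19). Since this equals -1 (≡ 18), 2 is not a QR.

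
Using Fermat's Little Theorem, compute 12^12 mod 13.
By Fermat's Little Theorem, 12^{12} ≡ 1 (mod 13) since 13 is prime and gcd(12, 13) = 1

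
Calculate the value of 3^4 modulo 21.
3^{4} = 81 ≡ 18 mod 21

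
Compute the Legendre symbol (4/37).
(4/37) = 4^{18} mod 37 = 1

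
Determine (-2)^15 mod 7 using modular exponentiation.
Using Fermat: (-2)^{6} ≡ 1 (mod 7). 15 ≡ 3 (mod 6). So (-2)^{15} ≡ (-2)^{3} ≡ 6 (mod 7)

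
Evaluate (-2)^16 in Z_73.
By repeated squaring (mod 73): (-2)^{1}≡71, (-2)^{2}≡4, (-2)^{4}≡16, (-2)^{8}≡37, (-2)^{16}≡55. So (-2)^{16} ≡ 55 (mod 73)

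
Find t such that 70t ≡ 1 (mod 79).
Since 79 is prime, by Fermat 70^(-1) ≡ 70^{77} ≡ 35 (mod 79). Verify: 70 × 35 = 2450 ≡ 1 (mod 79)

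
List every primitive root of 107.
There are φ(106) = 52 primitive roots mod 107: {2, 5, 6, 7, 8, 15, 17, 18, 20, 21, 22, 24, 26, 28, 31, 32, 38, 43, 45, 46, 50, 51, 54, 55, 58, 59, 60, 63, 65, 66, 67, 68, 70, 71, 72, 73, 74, 77, 78, 80, 82, 84, 88, 91, 93, 94, 95, 96, 97, 98, 103, 104}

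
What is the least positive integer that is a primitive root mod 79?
g = 3. For each prime q|78: 3^{39}≡78, 3^{26}≡23, 3^{6}≡18, none ≡ 1, so ord_79(3) = 78 and 3 is a primitive root.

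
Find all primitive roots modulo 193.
There are φ(192) = 64 primitive roots mod 193: {5, 10, 15, 17, 19, 22, 26, 30, 34, 37, 38, 40, 41, 44, 45, 47, 51, 52, 53, 57, 58, 61, 66, 70, 73, 77, 78, 79, 80, 82, 90, 91, 102, 103, 111, 113, 114, 115, 116, 120, 123, 127, 132, 135, 136, 140, 141, 142, 146, 148, 149, 152, 153, 155, 156, 159, 163, 167, 171, 174, 176, 178, 183, 188}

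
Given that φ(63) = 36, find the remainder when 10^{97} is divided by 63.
By Euler: 10^{36} ≡ 1 mod 63 since gcd(10, 63) = 1. 97 = 2×36 + 25. So 10^{97} ≡ 10^{25} ≡ 10 mod 63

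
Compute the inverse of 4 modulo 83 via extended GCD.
Extended GCD: 4(21) + 83(-1) = 1. So 4^(-1) ≡ 21 (mod 83). Verify: 4 × 21 = 84 ≡ 1 (mod 83)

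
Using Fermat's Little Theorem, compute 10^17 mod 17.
By Fermat: 10^{16} ≡ 1 (mod 17). So 10^{17} = 10^{16} · 10^{1} ≡ 10^{1} ≡ 10 (mod 17)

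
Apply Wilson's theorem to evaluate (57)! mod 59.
(58)! = (57)! × (58) ≡ -1 mod 59. So (57)! ≡ -1 × (58)^(-1) ≡ (-1)×(-1) = 1 mod 59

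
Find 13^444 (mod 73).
Using Fermat: 13^{72} ≡ 1 (mod 73). 444 ≡ 12 (mod 72). So 13^{444} ≡ 13^{12} ≡ 65 (mod 73)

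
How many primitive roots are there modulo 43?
A prime p has φ(p-1) primitive roots; here φ(42) = 12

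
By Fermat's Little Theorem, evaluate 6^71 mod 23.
By Fermat: 6^{22} ≡ 1 (mod 23). 71 = 3×22 + 5. So 6^{71} ≡ 6^{5} ≡ 2 (mod 23)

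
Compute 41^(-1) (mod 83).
Since 83 is prime, by Fermat 41^(-1) ≡ 41^{81} ≡ 81 (mod 83). Verify: 41 × 81 = 3321 ≡ 1 (mod 83)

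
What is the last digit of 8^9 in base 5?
Using Fermat: 8^{4} ≡ 1 mod 5. 9 ≡ 1 mod 4. So 8^{9} ≡ 8^{1} ≡ 3 mod 5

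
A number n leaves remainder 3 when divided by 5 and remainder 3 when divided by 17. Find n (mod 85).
M = 5 × 17 = 85. M₁ = 17, y₁ ≡ 3 (mod 5). M₂ = 5, y₂ ≡ 7 (mod 17). n = 3×17×3 + 3×5×7 ≡ 3 (mod 85)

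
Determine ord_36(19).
Powers of 19 mod 36: 19^1≡19, 19^2≡1. Order = 2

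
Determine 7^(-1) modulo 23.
Since 23 is prime, by Fermat 7^(-1) ≡ 7^{21} ≡ 10 (mod 23). Verify: 7 × 10 = 70 ≡ 1 (mod 23)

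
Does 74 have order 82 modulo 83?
ord_83(74) divides 82. For each prime q|82: 74^{41}≡82, 74^{2}≡81, none ≡ 1. So 74 has order 82 and is a primitive root mod 83.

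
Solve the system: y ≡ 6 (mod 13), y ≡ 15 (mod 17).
M = 13 × 17 = 221. M₁ = 17, y₁ ≡ 10 (mod 13). M₂ = 13, y₂ ≡ 4 (mod 17). y = 6×17×10 + 15×13×4 ≡ 32 (mod 221)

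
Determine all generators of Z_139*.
There are φ(138) = 44 primitive roots mod 139: {2, 3, 12, 15, 17, 18, 19, 21, 22, 26, 32, 40, 50, 53, 56, 58, 61, 68, 70, 72, 73, 85, 88, 90, 92, 93, 98, 101, 102, 104, 108, 109, 110, 111, 114, 115, 119, 123, 126, 128, 130, 132, 134, 135}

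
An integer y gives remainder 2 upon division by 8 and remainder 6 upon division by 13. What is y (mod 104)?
M = 8 × 13 = 104. M₁ = 13, y₁ ≡ 5 (mod 8). M₂ = 8, y₂ ≡ 5 (mod 13). y = 2×13×5 + 6×8×5 ≡ 58 (mod 104)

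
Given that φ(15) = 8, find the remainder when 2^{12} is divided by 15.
By Euler: 2^{8} ≡ 1 mod 15 since gcd(2, 15) = 1. 12 = 1×8 + 4. So 2^{12} ≡ 2^{4} ≡ 1 mod 15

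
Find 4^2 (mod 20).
4^{2} = 16 ≡ 16 (mod 20)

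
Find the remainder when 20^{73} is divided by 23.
By Fermat: 20^{22} ≡ 1 mod 23. 73 = 3×22 + 7. So 20^{73} ≡ 20^{7} ≡ 21 mod 23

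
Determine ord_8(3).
Powers of 3 mod 8: 3^1≡3, 3^2≡1. ord_8(3) = 2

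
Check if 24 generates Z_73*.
24^{12} ≡ 1 (mod 73) and 12 < 72, so ord_73(24) = 12 ≠ 72 and 24 is not a primitive root.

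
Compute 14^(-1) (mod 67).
Since 67 is prime, by Fermat 14^(-1) ≡ 14^{65} ≡ 24 (mod 67). Verify: 14 × 24 = 336 ≡ 1 (mod 67)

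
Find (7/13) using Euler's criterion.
(7/13) = 7^{6} mod 13 = -1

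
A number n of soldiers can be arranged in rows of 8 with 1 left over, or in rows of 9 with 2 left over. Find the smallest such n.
M = 8 × 9 = 72. M₁ = 9, y₁ ≡ 1 (mod 8). M₂ = 8, y₂ ≡ 8 (mod 9). n = 1×9×1 + 2×8×8 ≡ 65 (mod 72)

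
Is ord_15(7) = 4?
Powers of 7 mod 15: 7^1≡7, 7^2≡4, 7^3≡13, 7^4≡1. First k with 7^k≡1 is k=4. Yes, ord_15(7) = 4.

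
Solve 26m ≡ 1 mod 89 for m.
Since 89 is prime, by Fermat 26^(-1) ≡ 26^{87} ≡ 24 mod 89. Verify: 26 × 24 = 624 ≡ 1 mod 89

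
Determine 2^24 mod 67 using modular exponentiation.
By repeated squaring (mod 67): 2^{1}≡2, 2^{2}≡4, 2^{4}≡16, 2^{8}≡55, 2^{16}≡10. Then 2^{24} = 2^{16+8} ≡ 10 × 55 ≡ 14 (mod 67)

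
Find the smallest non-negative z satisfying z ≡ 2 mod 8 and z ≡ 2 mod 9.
M = 8 × 9 = 72. M₁ = 9, y₁ ≡ 1 mod 8. M₂ = 8, y₂ ≡ 8 mod 9. z = 2×9×1 + 2×8×8 ≡ 2 mod 72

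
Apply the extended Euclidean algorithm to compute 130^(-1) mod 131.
Extended GCD: 130(-1) + 131(1) = 1. So 130^(-1) ≡ -1 ≡ 130 (mod 131). Verify: 130 × 130 = 16900 ≡ 1 (mod 131)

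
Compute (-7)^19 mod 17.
Using Fermat: (-7)^{16} ≡ 1 mod 17. 19 ≡ 3 mod 16. So (-7)^{19} ≡ (-7)^{3} ≡ 14 mod 17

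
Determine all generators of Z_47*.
There are φ(46) = 22 primitive roots mod 47: {5, 10, 11, 13, 15, 19, 20, 22, 23, 26, 29, 30, 31, 33, 35, 38, 39, 40, 41, 43, 44, 45}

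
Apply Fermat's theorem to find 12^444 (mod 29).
By Fermat: 12^{28} ≡ 1 (mod 29). 444 ≡ 24 (mod 28). So 12^{444} ≡ 12^{24} ≡ 1 (mod 29)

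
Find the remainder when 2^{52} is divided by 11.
By Fermat: 2^{10} ≡ 1 mod 11. 52 = 5×10 + 2. So 2^{52} ≡ 2^{2} ≡ 4 mod 11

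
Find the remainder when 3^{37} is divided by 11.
By Fermat: 3^{10} ≡ 1 mod 11. 37 = 3×10 + 7. So 3^{37} ≡ 3^{7} ≡ 9 mod 11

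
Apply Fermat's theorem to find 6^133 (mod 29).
By Fermat: 6^{28} ≡ 1 (mod 29). 133 = 4×28 + 21. So 6^{133} ≡ 6^{21} ≡ 28 (mod 29)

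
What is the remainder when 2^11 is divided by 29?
By repeated squaring (mod 29): 2^{1}≡2, 2^{2}≡4, 2^{4}≡16, 2^{8}≡24. Then 2^{11} = 2^{8+2+1} ≡ 24 × 4 × 2 ≡ 18 (mod 29)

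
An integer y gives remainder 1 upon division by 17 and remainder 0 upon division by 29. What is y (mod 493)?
M = 17 × 29 = 493. M₁ = 29, y₁ ≡ 10 (mod 17). M₂ = 17, y₂ ≡ 12 (mod 29). y = 1×29×10 + 0×17×12 ≡ 290 (mod 493)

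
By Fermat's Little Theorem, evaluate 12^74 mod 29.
By Fermat: 12^{28} ≡ 1 (mod 29). 74 = 2×28 + 18. So 12^{74} ≡ 12^{18} ≡ 28 (mod 29)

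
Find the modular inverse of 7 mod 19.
Since 19 is prime, by Fermat 7^(-1) ≡ 7^{17} ≡ 11 (mod 19). Verify: 7 × 11 = 77 ≡ 1 (mod 19)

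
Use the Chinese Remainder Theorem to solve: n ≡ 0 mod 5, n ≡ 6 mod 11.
M = 5 × 11 = 55. M₁ = 11, y₁ ≡ 1 mod 5. M₂ = 5, y₂ ≡ 9 mod 11. n = 0×11×1 + 6×5×9 ≡ 50 mod 55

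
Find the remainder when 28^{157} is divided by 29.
By Fermat: 28^{28} ≡ 1 (mod 29). 157 = 5×28 + 17. So 28^{157} ≡ 28^{17} ≡ 28 (mod 29)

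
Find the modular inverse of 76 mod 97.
Since 97 is prime, by Fermat 76^(-1) ≡ 76^{95} ≡ 60 (mod 97). Verify: 76 × 60 = 4560 ≡ 1 (mod 97)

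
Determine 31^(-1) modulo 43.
Since 43 is prime, by Fermat 31^(-1) ≡ 31^{41} ≡ 25 (mod 43). Verify: 31 × 25 = 775 ≡ 1 (mod 43)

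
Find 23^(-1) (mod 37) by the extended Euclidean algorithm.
Extended GCD: 23(-8) + 37(5) = 1. So 23^(-1) ≡ -8 ≡ 29 (mod 37). Verify: 23 × 29 = 667 ≡ 1 (mod 37)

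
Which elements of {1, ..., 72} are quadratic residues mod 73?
QRs mod 73: {1, 2, 3, 4, 6, 8, 9, 12, 16, 18, 19, 23, 24, 25, 27, 32, 35, 36, 37, 38, 41, 46, 48, 49, 50, 54, 55, 57, 61, 64, 65, 67, 69, 70, 71, 72}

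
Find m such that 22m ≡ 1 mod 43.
Since 43 is prime, by Fermat 22^(-1) ≡ 22^{41} ≡ 2 mod 43. Verify: 22 × 2 = 44 ≡ 1 mod 43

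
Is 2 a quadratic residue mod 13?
By Euler's criterion: 2^{6} ≡ 12 (mod 13). Since this equals -1 (≡ 12), 2 is not a QR.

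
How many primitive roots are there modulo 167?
A prime p has φ(p-1) primitive roots; here φ(166) = 82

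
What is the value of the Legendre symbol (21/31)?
(21/31) = 21^{15} mod 31 = -1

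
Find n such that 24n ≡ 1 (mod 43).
Since 43 is prime, by Fermat 24^(-1) ≡ 24^{41} ≡ 9 (mod 43). Verify: 24 × 9 = 216 ≡ 1 (mod 43)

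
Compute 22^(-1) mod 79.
Since 79 is prime, by Fermat 22^(-1) ≡ 22^{77} ≡ 18 mod 79. Verify: 22 × 18 = 396 ≡ 1 mod 79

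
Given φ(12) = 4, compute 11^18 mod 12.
By Euler: 11^{4} ≡ 1 mod 12 since gcd(11, 12) = 1. 18 = 4×4 + 2. So 11^{18} ≡ 11^{2} ≡ 1 mod 12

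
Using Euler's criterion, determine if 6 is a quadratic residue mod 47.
By Euler's criterion: 6^{23} ≡ 1 (mod 47). Since this equals 1, 6 is a QR.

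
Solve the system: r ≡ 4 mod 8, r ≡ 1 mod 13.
M = 8 × 13 = 104. M₁ = 13, y₁ ≡ 5 mod 8. M₂ = 8, y₂ ≡ 5 mod 13. r = 4×13×5 + 1×8×5 ≡ 92 mod 104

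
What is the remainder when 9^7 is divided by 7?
Using Fermat: 9^{6} ≡ 1 (mod 7). 7 ≡ 1 (mod 6). So 9^{7} ≡ 9^{1} ≡ 2 (mod 7)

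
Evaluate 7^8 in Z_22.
By repeated squaring (mod 22): 7^{1}≡7, 7^{2}≡5, 7^{4}≡3, 7^{8}≡9. So 7^{8} ≡ 9 (mod 22)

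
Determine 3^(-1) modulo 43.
Since 43 is prime, by Fermat 3^(-1) ≡ 3^{41} ≡ 29 mod 43. Verify: 3 × 29 = 87 ≡ 1 mod 43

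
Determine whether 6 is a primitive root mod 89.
ord_89(6) divides 88. For each prime q|88: 6^{44}≡88, 6^{8}≡8, none ≡ 1. So 6 has order 88 and is a primitive root mod 89.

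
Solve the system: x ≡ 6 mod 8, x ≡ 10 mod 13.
M = 8 × 13 = 104. M₁ = 13, y₁ ≡ 5 mod 8. M₂ = 8, y₂ ≡ 5 mod 13. x = 6×13×5 + 10×8×5 ≡ 62 mod 104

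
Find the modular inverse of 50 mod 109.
Since 109 is prime, by Fermat 50^(-1) ≡ 50^{107} ≡ 24 mod 109. Verify: 50 × 24 = 1200 ≡ 1 mod 109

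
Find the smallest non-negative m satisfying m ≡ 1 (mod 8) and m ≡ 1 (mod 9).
M = 8 × 9 = 72. M₁ = 9, y₁ ≡ 1 (mod 8). M₂ = 8, y₂ ≡ 8 (mod 9). m = 1×9×1 + 1×8×8 ≡ 1 (mod 72)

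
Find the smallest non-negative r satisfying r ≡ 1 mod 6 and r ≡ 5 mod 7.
M = 6 × 7 = 42. M₁ = 7, y₁ ≡ 1 mod 6. M₂ = 6, y₂ ≡ 6 mod 7. r = 1×7×1 + 5×6×6 ≡ 19 mod 42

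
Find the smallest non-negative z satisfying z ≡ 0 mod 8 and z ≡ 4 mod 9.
M = 8 × 9 = 72. M₁ = 9, y₁ ≡ 1 mod 8. M₂ = 8, y₂ ≡ 8 mod 9. z = 0×9×1 + 4×8×8 ≡ 40 mod 72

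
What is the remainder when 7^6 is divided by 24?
By repeated squaring mod 24: 7^{1}≡7, 7^{2}≡1, 7^{4}≡1. Then 7^{6} = 7^{4+2} ≡ 1 × 1 ≡ 1 mod 24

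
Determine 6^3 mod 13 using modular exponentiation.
6^{3} = 216 ≡ 8 mod 13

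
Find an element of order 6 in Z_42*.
5 has order 6 mod 42 since 5^{6} ≡ 1 mod 42 and no smaller power works.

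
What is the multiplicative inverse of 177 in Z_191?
Since 191 is prime, by Fermat 177^(-1) ≡ 177^{189} ≡ 150 (mod 191). Verify: 177 × 150 = 26550 ≡ 1 (mod 191)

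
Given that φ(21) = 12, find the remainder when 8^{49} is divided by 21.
By Euler: 8^{12} ≡ 1 mod 21 since gcd(8, 21) = 1. 49 = 4×12 + 1. So 8^{49} ≡ 8^{1} ≡ 8 mod 21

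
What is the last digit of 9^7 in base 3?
By repeated squaring (mod 3): 9^{1}≡0, 9^{2}≡0, 9^{4}≡0. Then 9^{7} = 9^{4+2+1} ≡ 0 × 0 × 0 ≡ 0 (mod 3)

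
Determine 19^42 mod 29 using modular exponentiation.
Using Fermat: 19^{28} ≡ 1 (mod 29). 42 ≡ 14 (mod 28). So 19^{42} ≡ 19^{14} ≡ 28 (mod 29)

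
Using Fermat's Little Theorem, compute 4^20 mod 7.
By Fermat: 4^{6} ≡ 1 (mod 7). 20 = 3×6 + 2. So 4^{20} ≡ 4^{2} ≡ 2 (mod 7)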